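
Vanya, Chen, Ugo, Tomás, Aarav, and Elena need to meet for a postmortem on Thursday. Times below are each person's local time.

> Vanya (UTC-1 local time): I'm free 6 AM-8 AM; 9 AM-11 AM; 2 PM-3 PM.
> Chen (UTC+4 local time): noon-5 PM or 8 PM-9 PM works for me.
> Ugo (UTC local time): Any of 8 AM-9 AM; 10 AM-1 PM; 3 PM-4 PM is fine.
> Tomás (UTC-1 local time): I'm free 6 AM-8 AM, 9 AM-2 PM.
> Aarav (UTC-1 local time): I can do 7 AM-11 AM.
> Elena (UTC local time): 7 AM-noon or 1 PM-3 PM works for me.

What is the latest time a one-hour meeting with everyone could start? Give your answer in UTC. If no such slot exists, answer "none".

11:00

Vanya in UTC: 07:00-09:00, 10:00-12:00, 15:00-16:00 (add 1h to convert from UTC-1).
Chen in UTC: 08:00-13:00, 16:00-17:00 (subtract 4h to convert from UTC+4).
Ugo in UTC: 08:00-09:00, 10:00-13:00, 15:00-16:00.
Tomás in UTC: 07:00-09:00, 10:00-15:00 (add 1h to convert from UTC-1).
Aarav in UTC: 08:00-12:00 (add 1h to convert from UTC-1).
Elena in UTC: 07:00-12:00, 13:00-15:00.
Vanya ∩ Chen: 08:00-09:00, 10:00-12:00.
Vanya ∩ Chen ∩ Ugo: 08:00-09:00, 10:00-12:00.
Vanya ∩ Chen ∩ Ugo ∩ Tomás: 08:00-09:00, 10:00-12:00.
Vanya ∩ Chen ∩ Ugo ∩ Tomás ∩ Aarav: 08:00-09:00, 10:00-12:00.
Vanya ∩ Chen ∩ Ugo ∩ Tomás ∩ Aarav ∩ Elena: 08:00-09:00, 10:00-12:00.
Those are the intersection windows.
The last common window of at least 60 minutes is 10:00-12:00; a 60-minute meeting can start as late as 11:00 and still end by 12:00.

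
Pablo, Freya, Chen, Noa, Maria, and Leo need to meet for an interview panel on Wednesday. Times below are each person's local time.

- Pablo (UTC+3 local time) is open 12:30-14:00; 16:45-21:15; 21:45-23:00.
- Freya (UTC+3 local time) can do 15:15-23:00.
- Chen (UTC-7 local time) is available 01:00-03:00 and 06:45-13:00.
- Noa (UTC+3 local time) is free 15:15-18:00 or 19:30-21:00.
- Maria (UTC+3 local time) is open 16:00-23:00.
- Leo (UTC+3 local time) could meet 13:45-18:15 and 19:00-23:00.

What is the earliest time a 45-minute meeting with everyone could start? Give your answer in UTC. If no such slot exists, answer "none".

13:45

Pablo in UTC: 09:30-11:00, 13:45-18:15, 18:45-20:00 (subtract 3h to convert from UTC+3).
Freya in UTC: 12:15-20:00 (subtract 3h to convert from UTC+3).
Chen in UTC: 08:00-10:00, 13:45-20:00 (add 7h to convert from UTC-7).
Noa in UTC: 12:15-15:00, 16:30-18:00 (subtract 3h to convert from UTC+3).
Maria in UTC: 13:00-20:00 (subtract 3h to convert from UTC+3).
Leo in UTC: 10:45-15:15, 16:00-20:00 (subtract 3h to convert from UTC+3).
Pablo ∩ Freya: 13:45-18:15, 18:45-20:00.
Pablo ∩ Freya ∩ Chen: 13:45-18:15, 18:45-20:00.
Pablo ∩ Freya ∩ Chen ∩ Noa: 13:45-15:00, 16:30-18:00.
Pablo ∩ Freya ∩ Chen ∩ Noa ∩ Maria: 13:45-15:00, 16:30-18:00.
Pablo ∩ Freya ∩ Chen ∩ Noa ∩ Maria ∩ Leo: 13:45-15:00, 16:30-18:00.
The first common window of at least 45 minutes is 13:45-15:00, so the earliest start is 13:45.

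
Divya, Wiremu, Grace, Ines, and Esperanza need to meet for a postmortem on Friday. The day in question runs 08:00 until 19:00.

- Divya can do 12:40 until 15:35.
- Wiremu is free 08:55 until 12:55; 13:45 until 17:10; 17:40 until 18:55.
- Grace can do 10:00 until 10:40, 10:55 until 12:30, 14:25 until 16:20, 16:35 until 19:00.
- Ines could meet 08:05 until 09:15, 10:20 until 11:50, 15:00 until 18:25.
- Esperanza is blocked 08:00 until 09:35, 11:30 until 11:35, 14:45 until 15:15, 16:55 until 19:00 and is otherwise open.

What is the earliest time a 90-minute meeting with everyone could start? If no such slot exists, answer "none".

none

Divya free: 12:40-15:35.
Wiremu free: 08:55-12:55, 13:45-17:10, 17:40-18:55.
Grace free: 10:00-10:40, 10:55-12:30, 14:25-16:20, 16:35-19:00.
Ines free: 08:05-09:15, 10:20-11:50, 15:00-18:25.
Esperanza free: 09:35-11:30, 11:35-14:45, 15:15-16:55 (invert busy blocks within the working day).
Divya ∩ Wiremu: 12:40-12:55, 13:45-15:35.
Divya ∩ Wiremu ∩ Grace: 14:25-15:35.
Divya ∩ Wiremu ∩ Grace ∩ Ines: 15:00-15:35.
Divya ∩ Wiremu ∩ Grace ∩ Ines ∩ Esperanza: 15:15-15:35.
So the common availability across everyone is 15:15-15:35.
No common window is at least 90 minutes long.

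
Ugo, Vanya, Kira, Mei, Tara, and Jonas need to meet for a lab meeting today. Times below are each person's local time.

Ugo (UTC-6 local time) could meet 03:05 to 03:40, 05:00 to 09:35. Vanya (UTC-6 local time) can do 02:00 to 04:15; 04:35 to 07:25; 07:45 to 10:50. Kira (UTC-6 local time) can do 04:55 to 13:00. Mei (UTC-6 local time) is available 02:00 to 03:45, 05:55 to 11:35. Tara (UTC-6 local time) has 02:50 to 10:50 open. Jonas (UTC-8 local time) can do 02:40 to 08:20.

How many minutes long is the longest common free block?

110

Ugo in UTC: 09:05-09:40, 11:00-15:35 (add 6h to convert from UTC-6).
Vanya in UTC: 08:00-10:15, 10:35-13:25, 13:45-16:50 (add 6h to convert from UTC-6).
Kira in UTC: 10:55-19:00 (add 6h to convert from UTC-6).
Mei in UTC: 08:00-09:45, 11:55-17:35 (add 6h to convert from UTC-6).
Tara in UTC: 08:50-16:50 (add 6h to convert from UTC-6).
Jonas in UTC: 10:40-16:20 (add 8h to convert from UTC-8).
Ugo ∩ Vanya: 09:05-09:40, 11:00-13:25, 13:45-15:35.
Ugo ∩ Vanya ∩ Kira: 11:00-13:25, 13:45-15:35.
Ugo ∩ Vanya ∩ Kira ∩ Mei: 11:55-13:25, 13:45-15:35.
Ugo ∩ Vanya ∩ Kira ∩ Mei ∩ Tara: 11:55-13:25, 13:45-15:35.
Ugo ∩ Vanya ∩ Kira ∩ Mei ∩ Tara ∩ Jonas: 11:55-13:25, 13:45-15:35.
The longest is 13:45-15:35 at 110 minutes.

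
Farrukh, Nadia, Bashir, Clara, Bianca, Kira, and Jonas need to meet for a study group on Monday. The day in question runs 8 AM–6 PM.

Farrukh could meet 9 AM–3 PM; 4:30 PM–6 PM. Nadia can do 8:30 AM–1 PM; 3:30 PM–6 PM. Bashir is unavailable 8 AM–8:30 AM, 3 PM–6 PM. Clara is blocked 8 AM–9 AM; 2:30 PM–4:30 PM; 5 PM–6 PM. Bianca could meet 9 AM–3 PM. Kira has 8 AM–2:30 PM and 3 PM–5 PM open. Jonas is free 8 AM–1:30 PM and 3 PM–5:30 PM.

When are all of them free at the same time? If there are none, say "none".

Farrukh free: 09:00-15:00, 16:30-18:00.
Nadia free: 08:30-13:00, 15:30-18:00.
Bashir free: 08:30-15:00 (invert busy blocks within the working day).
Clara free: 09:00-14:30, 16:30-17:00 (invert busy blocks within the working day).
Bianca free: 09:00-15:00.
Kira free: 08:00-14:30, 15:00-17:00.
Jonas free: 08:00-13:30, 15:00-17:30.
Farrukh ∩ Nadia: 09:00-13:00, 16:30-18:00.
Farrukh ∩ Nadia ∩ Bashir: 09:00-13:00.
Farrukh ∩ Nadia ∩ Bashir ∩ Clara: 09:00-13:00.
Farrukh ∩ Nadia ∩ Bashir ∩ Clara ∩ Bianca: 09:00-13:00.
Farrukh ∩ Nadia ∩ Bashir ∩ Clara ∩ Bianca ∩ Kira: 09:00-13:00.
Farrukh ∩ Nadia ∩ Bashir ∩ Clara ∩ Bianca ∩ Kira ∩ Jonas: 09:00-13:00.

09:00-13:00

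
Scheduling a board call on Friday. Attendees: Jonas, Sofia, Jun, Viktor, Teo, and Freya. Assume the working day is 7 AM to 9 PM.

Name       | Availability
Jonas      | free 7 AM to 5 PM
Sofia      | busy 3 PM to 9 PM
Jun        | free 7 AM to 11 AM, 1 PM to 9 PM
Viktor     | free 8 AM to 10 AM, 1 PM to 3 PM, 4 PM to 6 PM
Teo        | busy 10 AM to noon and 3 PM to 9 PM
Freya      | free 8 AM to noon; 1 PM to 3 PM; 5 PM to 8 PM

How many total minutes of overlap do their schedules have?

240

Jonas free: 07:00-17:00.
Sofia free: 07:00-15:00 (invert busy blocks within the working day).
Jun free: 07:00-11:00, 13:00-21:00.
Viktor free: 08:00-10:00, 13:00-15:00, 16:00-18:00.
Teo free: 07:00-10:00, 12:00-15:00 (invert busy blocks within the working day).
Freya free: 08:00-12:00, 13:00-15:00, 17:00-20:00.
Jonas ∩ Sofia: 07:00-15:00.
Jonas ∩ Sofia ∩ Jun: 07:00-11:00, 13:00-15:00.
Jonas ∩ Sofia ∩ Jun ∩ Viktor: 08:00-10:00, 13:00-15:00.
Jonas ∩ Sofia ∩ Jun ∩ Viktor ∩ Teo: 08:00-10:00, 13:00-15:00.
Jonas ∩ Sofia ∩ Jun ∩ Viktor ∩ Teo ∩ Freya: 08:00-10:00, 13:00-15:00.
Summing the common windows: 120 + 120 = 240 minutes.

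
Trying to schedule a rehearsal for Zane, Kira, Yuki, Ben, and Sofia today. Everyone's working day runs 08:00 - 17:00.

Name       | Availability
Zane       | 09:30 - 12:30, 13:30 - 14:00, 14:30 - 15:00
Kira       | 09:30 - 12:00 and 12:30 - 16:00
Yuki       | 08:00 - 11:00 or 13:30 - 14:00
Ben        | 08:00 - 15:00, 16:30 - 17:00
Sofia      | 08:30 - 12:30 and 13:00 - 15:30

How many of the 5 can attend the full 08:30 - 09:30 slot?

3

Yuki, Ben, and Sofia can make the full 08:30-09:30 slot — that's 3.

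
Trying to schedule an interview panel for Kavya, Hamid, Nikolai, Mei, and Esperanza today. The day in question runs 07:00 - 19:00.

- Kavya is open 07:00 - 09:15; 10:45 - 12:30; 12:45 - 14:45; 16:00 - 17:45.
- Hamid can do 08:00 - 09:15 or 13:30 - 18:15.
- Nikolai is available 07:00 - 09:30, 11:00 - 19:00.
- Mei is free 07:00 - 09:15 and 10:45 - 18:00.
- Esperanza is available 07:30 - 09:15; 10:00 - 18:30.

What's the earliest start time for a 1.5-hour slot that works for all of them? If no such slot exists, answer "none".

Kavya ∩ Hamid: 08:00-09:15, 13:30-14:45, 16:00-17:45.
Kavya ∩ Hamid ∩ Nikolai: 08:00-09:15, 13:30-14:45, 16:00-17:45.
Kavya ∩ Hamid ∩ Nikolai ∩ Mei: 08:00-09:15, 13:30-14:45, 16:00-17:45.
Kavya ∩ Hamid ∩ Nikolai ∩ Mei ∩ Esperanza: 08:00-09:15, 13:30-14:45, 16:00-17:45.
The first common window of at least 90 minutes is 16:00-17:45, so the earliest start is 16:00.

16:00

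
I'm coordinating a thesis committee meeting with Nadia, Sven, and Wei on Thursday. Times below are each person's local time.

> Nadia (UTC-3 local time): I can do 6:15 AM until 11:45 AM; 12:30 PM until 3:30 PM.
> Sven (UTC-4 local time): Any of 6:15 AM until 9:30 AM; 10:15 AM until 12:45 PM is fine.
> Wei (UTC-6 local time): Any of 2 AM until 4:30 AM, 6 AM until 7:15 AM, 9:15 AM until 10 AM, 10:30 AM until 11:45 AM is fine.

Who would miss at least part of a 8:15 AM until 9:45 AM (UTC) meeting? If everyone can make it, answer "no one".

Nadia in UTC: 09:15-14:45, 15:30-18:30 (add 3h to convert from UTC-3).
Sven in UTC: 10:15-13:30, 14:15-16:45 (add 4h to convert from UTC-4).
Wei in UTC: 08:00-10:30, 12:00-13:15, 15:15-16:00, 16:30-17:45 (add 6h to convert from UTC-6).
Nadia: not fully free for 08:15-09:45. Sven: not fully free for 08:15-09:45. Wei: free for 08:15-09:45.

Nadia, Sven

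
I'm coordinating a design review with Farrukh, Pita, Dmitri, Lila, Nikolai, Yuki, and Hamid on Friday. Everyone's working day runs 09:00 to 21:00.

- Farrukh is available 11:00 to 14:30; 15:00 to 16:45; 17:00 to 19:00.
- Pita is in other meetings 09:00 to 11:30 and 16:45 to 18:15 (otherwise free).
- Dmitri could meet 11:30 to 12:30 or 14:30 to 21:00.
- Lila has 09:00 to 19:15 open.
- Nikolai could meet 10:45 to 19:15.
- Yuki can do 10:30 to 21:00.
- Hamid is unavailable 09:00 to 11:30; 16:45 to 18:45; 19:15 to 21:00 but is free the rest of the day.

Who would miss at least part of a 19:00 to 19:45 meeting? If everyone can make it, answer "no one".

Farrukh free: 11:00-14:30, 15:00-16:45, 17:00-19:00.
Pita free: 11:30-16:45, 18:15-21:00 (invert busy blocks within the working day).
Dmitri free: 11:30-12:30, 14:30-21:00.
Lila free: 09:00-19:15.
Nikolai free: 10:45-19:15.
Yuki free: 10:30-21:00.
Hamid free: 11:30-16:45, 18:45-19:15 (invert busy blocks within the working day).
Farrukh: not fully free for 19:00-19:45. Pita: free for 19:00-19:45. Dmitri: free for 19:00-19:45. Lila: not fully free for 19:00-19:45. Nikolai: not fully free for 19:00-19:45. Yuki: free for 19:00-19:45. Hamid: not fully free for 19:00-19:45.

Farrukh, Hamid, Lila, Nikolai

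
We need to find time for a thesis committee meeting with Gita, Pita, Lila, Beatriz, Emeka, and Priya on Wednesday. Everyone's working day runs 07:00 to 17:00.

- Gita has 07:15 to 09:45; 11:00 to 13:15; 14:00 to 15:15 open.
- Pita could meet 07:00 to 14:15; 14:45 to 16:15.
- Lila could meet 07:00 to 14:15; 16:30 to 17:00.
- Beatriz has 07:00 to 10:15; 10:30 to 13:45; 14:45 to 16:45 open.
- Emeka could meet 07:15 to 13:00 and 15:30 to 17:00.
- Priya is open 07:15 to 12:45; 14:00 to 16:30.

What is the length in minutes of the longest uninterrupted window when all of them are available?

Gita ∩ Pita: 07:15-09:45, 11:00-13:15, 14:00-14:15, 14:45-15:15.
Gita ∩ Pita ∩ Lila: 07:15-09:45, 11:00-13:15, 14:00-14:15.
Gita ∩ Pita ∩ Lila ∩ Beatriz: 07:15-09:45, 11:00-13:15.
Gita ∩ Pita ∩ Lila ∩ Beatriz ∩ Emeka: 07:15-09:45, 11:00-13:00.
Gita ∩ Pita ∩ Lila ∩ Beatriz ∩ Emeka ∩ Priya: 07:15-09:45, 11:00-12:45.
The longest is 07:15-09:45 at 150 minutes.

150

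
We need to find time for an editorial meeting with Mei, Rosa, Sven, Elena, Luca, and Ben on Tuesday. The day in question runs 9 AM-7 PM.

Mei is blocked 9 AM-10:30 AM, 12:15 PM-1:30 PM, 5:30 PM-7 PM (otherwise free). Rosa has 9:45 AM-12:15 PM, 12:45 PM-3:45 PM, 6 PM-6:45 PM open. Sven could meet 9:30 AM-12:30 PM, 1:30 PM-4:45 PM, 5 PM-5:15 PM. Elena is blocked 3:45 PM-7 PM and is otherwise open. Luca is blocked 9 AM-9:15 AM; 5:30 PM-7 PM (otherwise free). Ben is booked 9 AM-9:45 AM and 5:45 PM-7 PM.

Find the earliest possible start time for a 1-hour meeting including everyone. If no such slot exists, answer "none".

10:30

Mei free: 10:30-12:15, 13:30-17:30 (invert busy blocks within the working day).
Rosa free: 09:45-12:15, 12:45-15:45, 18:00-18:45.
Sven free: 09:30-12:30, 13:30-16:45, 17:00-17:15.
Elena free: 09:00-15:45 (invert busy blocks within the working day).
Luca free: 09:15-17:30 (invert busy blocks within the working day).
Ben free: 09:45-17:45 (invert busy blocks within the working day).
Mei ∩ Rosa: 10:30-12:15, 13:30-15:45.
Mei ∩ Rosa ∩ Sven: 10:30-12:15, 13:30-15:45.
Mei ∩ Rosa ∩ Sven ∩ Elena: 10:30-12:15, 13:30-15:45.
Mei ∩ Rosa ∩ Sven ∩ Elena ∩ Luca: 10:30-12:15, 13:30-15:45.
Mei ∩ Rosa ∩ Sven ∩ Elena ∩ Luca ∩ Ben: 10:30-12:15, 13:30-15:45.
The first common window of at least 60 minutes is 10:30-12:15, so the earliest start is 10:30.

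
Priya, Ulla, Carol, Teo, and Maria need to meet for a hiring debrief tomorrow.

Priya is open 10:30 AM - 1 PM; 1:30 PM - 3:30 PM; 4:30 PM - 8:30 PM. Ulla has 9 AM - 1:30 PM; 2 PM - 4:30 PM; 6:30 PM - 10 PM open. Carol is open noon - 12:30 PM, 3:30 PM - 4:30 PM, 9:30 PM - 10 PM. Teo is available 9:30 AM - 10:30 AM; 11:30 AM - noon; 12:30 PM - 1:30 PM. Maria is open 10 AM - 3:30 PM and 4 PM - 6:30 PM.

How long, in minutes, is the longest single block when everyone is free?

Priya ∩ Ulla: 10:30-13:00, 14:00-15:30, 18:30-20:30.
Priya ∩ Ulla ∩ Carol: 12:00-12:30.
Priya ∩ Ulla ∩ Carol ∩ Teo: ∅.
Priya ∩ Ulla ∩ Carol ∩ Teo ∩ Maria: ∅.
There is no time when everyone is free.
No common window exists, so the longest block is 0 minutes.

0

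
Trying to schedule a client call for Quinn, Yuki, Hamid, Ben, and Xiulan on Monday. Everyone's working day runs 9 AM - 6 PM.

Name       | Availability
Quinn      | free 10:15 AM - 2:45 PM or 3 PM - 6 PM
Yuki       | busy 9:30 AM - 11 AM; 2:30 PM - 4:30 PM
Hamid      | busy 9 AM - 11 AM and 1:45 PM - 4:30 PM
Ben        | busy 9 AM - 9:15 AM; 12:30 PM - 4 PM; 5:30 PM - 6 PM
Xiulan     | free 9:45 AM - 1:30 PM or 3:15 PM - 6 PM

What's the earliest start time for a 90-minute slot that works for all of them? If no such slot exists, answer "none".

11:00

Quinn free: 10:15-14:45, 15:00-18:00.
Yuki free: 09:00-09:30, 11:00-14:30, 16:30-18:00 (invert busy blocks within the working day).
Hamid free: 11:00-13:45, 16:30-18:00 (invert busy blocks within the working day).
Ben free: 09:15-12:30, 16:00-17:30 (invert busy blocks within the working day).
Xiulan free: 09:45-13:30, 15:15-18:00.
Quinn ∩ Yuki: 11:00-14:30, 16:30-18:00.
Quinn ∩ Yuki ∩ Hamid: 11:00-13:45, 16:30-18:00.
Quinn ∩ Yuki ∩ Hamid ∩ Ben: 11:00-12:30, 16:30-17:30.
Quinn ∩ Yuki ∩ Hamid ∩ Ben ∩ Xiulan: 11:00-12:30, 16:30-17:30.
The first common window of at least 90 minutes is 11:00-12:30, so the earliest start is 11:00.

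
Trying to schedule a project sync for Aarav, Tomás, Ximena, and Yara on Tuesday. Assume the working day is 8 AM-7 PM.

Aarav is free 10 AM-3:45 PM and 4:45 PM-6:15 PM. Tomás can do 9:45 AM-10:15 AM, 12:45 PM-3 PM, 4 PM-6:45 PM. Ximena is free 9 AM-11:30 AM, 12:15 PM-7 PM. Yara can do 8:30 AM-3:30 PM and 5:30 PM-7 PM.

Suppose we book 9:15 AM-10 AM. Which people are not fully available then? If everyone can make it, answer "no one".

Aarav: not fully free for 09:15-10:00. Tomás: not fully free for 09:15-10:00. Ximena: free for 09:15-10:00. Yara: free for 09:15-10:00.

Aarav, Tomás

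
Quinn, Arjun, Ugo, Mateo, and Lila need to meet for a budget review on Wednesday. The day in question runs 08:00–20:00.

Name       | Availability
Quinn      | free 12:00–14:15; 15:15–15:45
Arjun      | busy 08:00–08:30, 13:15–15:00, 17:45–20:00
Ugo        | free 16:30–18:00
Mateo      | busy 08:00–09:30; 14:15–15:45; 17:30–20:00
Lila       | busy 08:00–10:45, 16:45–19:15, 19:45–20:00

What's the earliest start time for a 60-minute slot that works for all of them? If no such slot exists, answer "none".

none

Quinn free: 12:00-14:15, 15:15-15:45.
Arjun free: 08:30-13:15, 15:00-17:45 (invert busy blocks within the working day).
Ugo free: 16:30-18:00.
Mateo free: 09:30-14:15, 15:45-17:30 (invert busy blocks within the working day).
Lila free: 10:45-16:45, 19:15-19:45 (invert busy blocks within the working day).
Quinn ∩ Arjun: 12:00-13:15, 15:15-15:45.
Quinn ∩ Arjun ∩ Ugo: ∅.
Quinn ∩ Arjun ∩ Ugo ∩ Mateo: ∅.
Quinn ∩ Arjun ∩ Ugo ∩ Mateo ∩ Lila: ∅.
There is no time when everyone is free.
No common window is at least 60 minutes long.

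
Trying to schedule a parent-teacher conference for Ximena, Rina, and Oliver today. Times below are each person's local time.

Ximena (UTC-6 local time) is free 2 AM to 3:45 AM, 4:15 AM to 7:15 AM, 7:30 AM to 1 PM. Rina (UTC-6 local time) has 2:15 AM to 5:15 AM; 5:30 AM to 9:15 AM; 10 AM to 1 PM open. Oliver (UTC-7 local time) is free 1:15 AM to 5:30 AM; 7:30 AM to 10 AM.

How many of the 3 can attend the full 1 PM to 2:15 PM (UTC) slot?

1

Ximena in UTC: 08:00-09:45, 10:15-13:15, 13:30-19:00 (add 6h to convert from UTC-6).
Rina in UTC: 08:15-11:15, 11:30-15:15, 16:00-19:00 (add 6h to convert from UTC-6).
Oliver in UTC: 08:15-12:30, 14:30-17:00 (add 7h to convert from UTC-7).
Rina can make the full 13:00-14:15 slot — that's 1.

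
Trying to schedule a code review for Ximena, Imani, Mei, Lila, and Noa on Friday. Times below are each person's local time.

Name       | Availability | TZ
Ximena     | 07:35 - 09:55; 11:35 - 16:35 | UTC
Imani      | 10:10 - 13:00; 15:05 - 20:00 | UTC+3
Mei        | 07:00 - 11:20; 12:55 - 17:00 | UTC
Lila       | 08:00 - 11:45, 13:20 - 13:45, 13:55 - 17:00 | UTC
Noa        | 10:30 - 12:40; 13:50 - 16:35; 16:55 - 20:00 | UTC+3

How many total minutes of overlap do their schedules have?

275

Ximena in UTC: 07:35-09:55, 11:35-16:35.
Imani in UTC: 07:10-10:00, 12:05-17:00 (subtract 3h to convert from UTC+3).
Mei in UTC: 07:00-11:20, 12:55-17:00.
Lila in UTC: 08:00-11:45, 13:20-13:45, 13:55-17:00.
Noa in UTC: 07:30-09:40, 10:50-13:35, 13:55-17:00 (subtract 3h to convert from UTC+3).
Ximena ∩ Imani: 07:35-09:55, 12:05-16:35.
Ximena ∩ Imani ∩ Mei: 07:35-09:55, 12:55-16:35.
Ximena ∩ Imani ∩ Mei ∩ Lila: 08:00-09:55, 13:20-13:45, 13:55-16:35.
Ximena ∩ Imani ∩ Mei ∩ Lila ∩ Noa: 08:00-09:40, 13:20-13:35, 13:55-16:35.
Summing the common windows: 100 + 15 + 160 = 275 minutes.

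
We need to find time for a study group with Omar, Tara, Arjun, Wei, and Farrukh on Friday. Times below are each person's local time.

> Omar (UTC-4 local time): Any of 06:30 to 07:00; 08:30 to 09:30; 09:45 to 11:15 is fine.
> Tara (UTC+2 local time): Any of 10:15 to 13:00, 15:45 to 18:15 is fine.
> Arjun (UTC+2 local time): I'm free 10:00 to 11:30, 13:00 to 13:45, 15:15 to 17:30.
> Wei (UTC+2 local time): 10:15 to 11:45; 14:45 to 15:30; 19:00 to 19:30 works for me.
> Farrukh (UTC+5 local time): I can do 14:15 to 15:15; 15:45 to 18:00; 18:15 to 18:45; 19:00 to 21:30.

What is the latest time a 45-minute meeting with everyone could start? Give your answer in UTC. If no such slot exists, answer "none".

Omar in UTC: 10:30-11:00, 12:30-13:30, 13:45-15:15 (add 4h to convert from UTC-4).
Tara in UTC: 08:15-11:00, 13:45-16:15 (subtract 2h to convert from UTC+2).
Arjun in UTC: 08:00-09:30, 11:00-11:45, 13:15-15:30 (subtract 2h to convert from UTC+2).
Wei in UTC: 08:15-09:45, 12:45-13:30, 17:00-17:30 (subtract 2h to convert from UTC+2).
Farrukh in UTC: 09:15-10:15, 10:45-13:00, 13:15-13:45, 14:00-16:30 (subtract 5h to convert from UTC+5).
Omar ∩ Tara: 10:30-11:00, 13:45-15:15.
Omar ∩ Tara ∩ Arjun: 13:45-15:15.
Omar ∩ Tara ∩ Arjun ∩ Wei: ∅.
Omar ∩ Tara ∩ Arjun ∩ Wei ∩ Farrukh: ∅.
There is no time when everyone is free.
No common window is at least 45 minutes long.

none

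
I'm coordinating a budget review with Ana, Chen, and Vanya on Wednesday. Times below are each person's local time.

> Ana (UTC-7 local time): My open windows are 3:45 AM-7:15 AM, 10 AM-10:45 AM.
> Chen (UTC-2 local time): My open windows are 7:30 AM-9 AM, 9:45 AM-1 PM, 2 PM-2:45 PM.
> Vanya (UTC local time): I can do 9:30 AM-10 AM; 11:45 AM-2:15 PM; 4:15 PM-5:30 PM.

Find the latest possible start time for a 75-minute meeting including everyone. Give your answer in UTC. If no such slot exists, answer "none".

13:00

Ana in UTC: 10:45-14:15, 17:00-17:45 (add 7h to convert from UTC-7).
Chen in UTC: 09:30-11:00, 11:45-15:00, 16:00-16:45 (add 2h to convert from UTC-2).
Vanya in UTC: 09:30-10:00, 11:45-14:15, 16:15-17:30.
Ana ∩ Chen: 10:45-11:00, 11:45-14:15.
Ana ∩ Chen ∩ Vanya: 11:45-14:15.
So the common availability across everyone is 11:45-14:15.
The last common window of at least 75 minutes is 11:45-14:15; a 75-minute meeting can start as late as 13:00 and still end by 14:15.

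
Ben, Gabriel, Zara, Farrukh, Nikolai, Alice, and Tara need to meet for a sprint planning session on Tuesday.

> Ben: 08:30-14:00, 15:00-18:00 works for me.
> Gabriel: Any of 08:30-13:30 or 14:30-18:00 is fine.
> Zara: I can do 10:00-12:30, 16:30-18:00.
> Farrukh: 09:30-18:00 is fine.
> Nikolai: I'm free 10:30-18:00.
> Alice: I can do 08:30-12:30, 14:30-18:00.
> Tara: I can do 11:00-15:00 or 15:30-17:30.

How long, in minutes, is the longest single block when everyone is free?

Ben ∩ Gabriel: 08:30-13:30, 15:00-18:00.
Ben ∩ Gabriel ∩ Zara: 10:00-12:30, 16:30-18:00.
Ben ∩ Gabriel ∩ Zara ∩ Farrukh: 10:00-12:30, 16:30-18:00.
Ben ∩ Gabriel ∩ Zara ∩ Farrukh ∩ Nikolai: 10:30-12:30, 16:30-18:00.
Ben ∩ Gabriel ∩ Zara ∩ Farrukh ∩ Nikolai ∩ Alice: 10:30-12:30, 16:30-18:00.
Ben ∩ Gabriel ∩ Zara ∩ Farrukh ∩ Nikolai ∩ Alice ∩ Tara: 11:00-12:30, 16:30-17:30.
The longest is 11:00-12:30 at 90 minutes.

90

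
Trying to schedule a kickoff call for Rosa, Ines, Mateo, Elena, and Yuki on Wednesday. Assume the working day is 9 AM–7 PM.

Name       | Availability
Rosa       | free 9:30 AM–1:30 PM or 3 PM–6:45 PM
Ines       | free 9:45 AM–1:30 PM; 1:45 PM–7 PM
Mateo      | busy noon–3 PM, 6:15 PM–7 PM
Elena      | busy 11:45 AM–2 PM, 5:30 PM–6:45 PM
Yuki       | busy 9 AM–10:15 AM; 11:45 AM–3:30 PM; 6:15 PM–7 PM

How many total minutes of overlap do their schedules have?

Rosa free: 09:30-13:30, 15:00-18:45.
Ines free: 09:45-13:30, 13:45-19:00.
Mateo free: 09:00-12:00, 15:00-18:15 (invert busy blocks within the working day).
Elena free: 09:00-11:45, 14:00-17:30, 18:45-19:00 (invert busy blocks within the working day).
Yuki free: 10:15-11:45, 15:30-18:15 (invert busy blocks within the working day).
Rosa ∩ Ines: 09:45-13:30, 15:00-18:45.
Rosa ∩ Ines ∩ Mateo: 09:45-12:00, 15:00-18:15.
Rosa ∩ Ines ∩ Mateo ∩ Elena: 09:45-11:45, 15:00-17:30.
Rosa ∩ Ines ∩ Mateo ∩ Elena ∩ Yuki: 10:15-11:45, 15:30-17:30.
Summing the common windows: 90 + 120 = 210 minutes.

210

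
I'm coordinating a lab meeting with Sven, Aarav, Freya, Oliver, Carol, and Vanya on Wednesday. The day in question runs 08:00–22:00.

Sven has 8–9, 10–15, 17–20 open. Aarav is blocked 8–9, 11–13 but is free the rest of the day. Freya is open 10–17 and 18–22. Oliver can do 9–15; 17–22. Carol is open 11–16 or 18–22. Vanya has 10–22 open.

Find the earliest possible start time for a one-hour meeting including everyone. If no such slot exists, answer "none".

Sven free: 08:00-09:00, 10:00-15:00, 17:00-20:00.
Aarav free: 09:00-11:00, 13:00-22:00 (invert busy blocks within the working day).
Freya free: 10:00-17:00, 18:00-22:00.
Oliver free: 09:00-15:00, 17:00-22:00.
Carol free: 11:00-16:00, 18:00-22:00.
Vanya free: 10:00-22:00.
Sven ∩ Aarav: 10:00-11:00, 13:00-15:00, 17:00-20:00.
Sven ∩ Aarav ∩ Freya: 10:00-11:00, 13:00-15:00, 18:00-20:00.
Sven ∩ Aarav ∩ Freya ∩ Oliver: 10:00-11:00, 13:00-15:00, 18:00-20:00.
Sven ∩ Aarav ∩ Freya ∩ Oliver ∩ Carol: 13:00-15:00, 18:00-20:00.
Sven ∩ Aarav ∩ Freya ∩ Oliver ∩ Carol ∩ Vanya: 13:00-15:00, 18:00-20:00.
The first common window of at least 60 minutes is 13:00-15:00, so the earliest start is 13:00.

13:00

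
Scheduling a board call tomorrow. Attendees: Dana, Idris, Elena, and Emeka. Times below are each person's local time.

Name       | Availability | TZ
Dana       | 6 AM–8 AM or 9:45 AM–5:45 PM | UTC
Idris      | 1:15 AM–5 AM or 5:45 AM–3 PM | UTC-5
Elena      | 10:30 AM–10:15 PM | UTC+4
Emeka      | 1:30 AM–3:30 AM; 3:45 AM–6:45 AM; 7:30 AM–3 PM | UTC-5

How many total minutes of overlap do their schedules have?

Dana in UTC: 06:00-08:00, 09:45-17:45.
Idris in UTC: 06:15-10:00, 10:45-20:00 (add 5h to convert from UTC-5).
Elena in UTC: 06:30-18:15 (subtract 4h to convert from UTC+4).
Emeka in UTC: 06:30-08:30, 08:45-11:45, 12:30-20:00 (add 5h to convert from UTC-5).
Dana ∩ Idris: 06:15-08:00, 09:45-10:00, 10:45-17:45.
Dana ∩ Idris ∩ Elena: 06:30-08:00, 09:45-10:00, 10:45-17:45.
Dana ∩ Idris ∩ Elena ∩ Emeka: 06:30-08:00, 09:45-10:00, 10:45-11:45, 12:30-17:45.
Summing the common windows: 90 + 15 + 60 + 315 = 480 minutes.

480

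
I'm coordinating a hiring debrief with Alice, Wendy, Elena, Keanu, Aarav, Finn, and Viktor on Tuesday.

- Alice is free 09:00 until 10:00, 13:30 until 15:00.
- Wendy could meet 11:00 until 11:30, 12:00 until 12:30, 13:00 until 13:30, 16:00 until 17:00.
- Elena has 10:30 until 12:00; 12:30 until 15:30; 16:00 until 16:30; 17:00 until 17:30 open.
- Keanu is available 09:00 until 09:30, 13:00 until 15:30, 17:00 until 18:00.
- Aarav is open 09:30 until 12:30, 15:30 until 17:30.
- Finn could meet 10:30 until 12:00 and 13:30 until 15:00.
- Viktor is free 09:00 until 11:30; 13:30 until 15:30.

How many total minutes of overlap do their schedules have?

0

Alice ∩ Wendy: ∅.
Alice ∩ Wendy ∩ Elena: ∅.
Alice ∩ Wendy ∩ Elena ∩ Keanu: ∅.
Alice ∩ Wendy ∩ Elena ∩ Keanu ∩ Aarav: ∅.
Alice ∩ Wendy ∩ Elena ∩ Keanu ∩ Aarav ∩ Finn: ∅.
Alice ∩ Wendy ∩ Elena ∩ Keanu ∩ Aarav ∩ Finn ∩ Viktor: ∅.
There is no time when everyone is free.
There is no common window, so the total is 0 minutes.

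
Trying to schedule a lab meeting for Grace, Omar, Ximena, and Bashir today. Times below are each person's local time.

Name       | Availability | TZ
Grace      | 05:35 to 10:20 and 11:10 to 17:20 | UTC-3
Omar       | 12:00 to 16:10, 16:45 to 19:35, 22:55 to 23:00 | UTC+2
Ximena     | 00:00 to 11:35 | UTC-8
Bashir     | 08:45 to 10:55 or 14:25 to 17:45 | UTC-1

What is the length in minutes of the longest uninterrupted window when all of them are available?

130

Grace in UTC: 08:35-13:20, 14:10-20:20 (add 3h to convert from UTC-3).
Omar in UTC: 10:00-14:10, 14:45-17:35, 20:55-21:00 (subtract 2h to convert from UTC+2).
Ximena in UTC: 08:00-19:35 (add 8h to convert from UTC-8).
Bashir in UTC: 09:45-11:55, 15:25-18:45 (add 1h to convert from UTC-1).
Grace ∩ Omar: 10:00-13:20, 14:45-17:35.
Grace ∩ Omar ∩ Ximena: 10:00-13:20, 14:45-17:35.
Grace ∩ Omar ∩ Ximena ∩ Bashir: 10:00-11:55, 15:25-17:35.
Those are the intersection windows.
The longest is 15:25-17:35 at 130 minutes.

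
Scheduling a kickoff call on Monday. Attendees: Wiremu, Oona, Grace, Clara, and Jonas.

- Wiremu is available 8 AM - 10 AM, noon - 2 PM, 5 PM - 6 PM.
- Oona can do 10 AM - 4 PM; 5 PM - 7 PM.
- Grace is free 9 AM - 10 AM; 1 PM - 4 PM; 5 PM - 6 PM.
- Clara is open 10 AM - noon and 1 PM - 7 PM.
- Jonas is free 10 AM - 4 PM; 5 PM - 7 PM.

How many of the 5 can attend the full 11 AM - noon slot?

3

Oona, Clara, and Jonas can make the full 11:00-12:00 slot — that's 3.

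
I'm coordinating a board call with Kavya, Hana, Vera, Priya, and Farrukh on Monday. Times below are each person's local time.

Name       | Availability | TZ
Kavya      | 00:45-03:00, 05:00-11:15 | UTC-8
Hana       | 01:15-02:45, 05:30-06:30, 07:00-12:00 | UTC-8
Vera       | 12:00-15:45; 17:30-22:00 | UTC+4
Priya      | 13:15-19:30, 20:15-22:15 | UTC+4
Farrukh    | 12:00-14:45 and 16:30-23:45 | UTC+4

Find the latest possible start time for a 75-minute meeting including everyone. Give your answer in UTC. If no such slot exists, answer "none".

Kavya in UTC: 08:45-11:00, 13:00-19:15 (add 8h to convert from UTC-8).
Hana in UTC: 09:15-10:45, 13:30-14:30, 15:00-20:00 (add 8h to convert from UTC-8).
Vera in UTC: 08:00-11:45, 13:30-18:00 (subtract 4h to convert from UTC+4).
Priya in UTC: 09:15-15:30, 16:15-18:15 (subtract 4h to convert from UTC+4).
Farrukh in UTC: 08:00-10:45, 12:30-19:45 (subtract 4h to convert from UTC+4).
Kavya ∩ Hana: 09:15-10:45, 13:30-14:30, 15:00-19:15.
Kavya ∩ Hana ∩ Vera: 09:15-10:45, 13:30-14:30, 15:00-18:00.
Kavya ∩ Hana ∩ Vera ∩ Priya: 09:15-10:45, 13:30-14:30, 15:00-15:30, 16:15-18:00.
Kavya ∩ Hana ∩ Vera ∩ Priya ∩ Farrukh: 09:15-10:45, 13:30-14:30, 15:00-15:30, 16:15-18:00.
So the common availability across everyone is 09:15-10:45, 13:30-14:30, 15:00-15:30, 16:15-18:00.
The last common window of at least 75 minutes is 16:15-18:00; a 75-minute meeting can start as late as 16:45 and still end by 18:00.

16:45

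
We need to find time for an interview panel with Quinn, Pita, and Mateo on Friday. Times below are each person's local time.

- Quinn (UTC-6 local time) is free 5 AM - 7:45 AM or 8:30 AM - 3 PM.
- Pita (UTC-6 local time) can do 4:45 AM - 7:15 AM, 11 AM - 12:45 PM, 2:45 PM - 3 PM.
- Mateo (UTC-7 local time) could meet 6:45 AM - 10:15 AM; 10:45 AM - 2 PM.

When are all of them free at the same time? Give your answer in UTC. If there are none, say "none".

Quinn in UTC: 11:00-13:45, 14:30-21:00 (add 6h to convert from UTC-6).
Pita in UTC: 10:45-13:15, 17:00-18:45, 20:45-21:00 (add 6h to convert from UTC-6).
Mateo in UTC: 13:45-17:15, 17:45-21:00 (add 7h to convert from UTC-7).
Quinn ∩ Pita: 11:00-13:15, 17:00-18:45, 20:45-21:00.
Quinn ∩ Pita ∩ Mateo: 17:00-17:15, 17:45-18:45, 20:45-21:00.
Those are the intersection windows.

17:00-17:15, 17:45-18:45, 20:45-21:00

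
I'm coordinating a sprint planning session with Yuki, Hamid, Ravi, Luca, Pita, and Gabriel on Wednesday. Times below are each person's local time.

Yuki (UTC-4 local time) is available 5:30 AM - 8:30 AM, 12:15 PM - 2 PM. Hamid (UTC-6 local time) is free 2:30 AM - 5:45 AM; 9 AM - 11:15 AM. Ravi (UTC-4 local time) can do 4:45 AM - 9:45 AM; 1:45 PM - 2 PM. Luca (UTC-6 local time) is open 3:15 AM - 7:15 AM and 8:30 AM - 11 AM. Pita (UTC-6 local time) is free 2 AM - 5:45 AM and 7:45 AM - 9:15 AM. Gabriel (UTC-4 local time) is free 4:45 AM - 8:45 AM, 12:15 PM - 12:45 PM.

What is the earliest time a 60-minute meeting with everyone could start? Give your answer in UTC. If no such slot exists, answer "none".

Yuki in UTC: 09:30-12:30, 16:15-18:00 (add 4h to convert from UTC-4).
Hamid in UTC: 08:30-11:45, 15:00-17:15 (add 6h to convert from UTC-6).
Ravi in UTC: 08:45-13:45, 17:45-18:00 (add 4h to convert from UTC-4).
Luca in UTC: 09:15-13:15, 14:30-17:00 (add 6h to convert from UTC-6).
Pita in UTC: 08:00-11:45, 13:45-15:15 (add 6h to convert from UTC-6).
Gabriel in UTC: 08:45-12:45, 16:15-16:45 (add 4h to convert from UTC-4).
Yuki ∩ Hamid: 09:30-11:45, 16:15-17:15.
Yuki ∩ Hamid ∩ Ravi: 09:30-11:45.
Yuki ∩ Hamid ∩ Ravi ∩ Luca: 09:30-11:45.
Yuki ∩ Hamid ∩ Ravi ∩ Luca ∩ Pita: 09:30-11:45.
Yuki ∩ Hamid ∩ Ravi ∩ Luca ∩ Pita ∩ Gabriel: 09:30-11:45.
The first common window of at least 60 minutes is 09:30-11:45, so the earliest start is 09:30.

09:30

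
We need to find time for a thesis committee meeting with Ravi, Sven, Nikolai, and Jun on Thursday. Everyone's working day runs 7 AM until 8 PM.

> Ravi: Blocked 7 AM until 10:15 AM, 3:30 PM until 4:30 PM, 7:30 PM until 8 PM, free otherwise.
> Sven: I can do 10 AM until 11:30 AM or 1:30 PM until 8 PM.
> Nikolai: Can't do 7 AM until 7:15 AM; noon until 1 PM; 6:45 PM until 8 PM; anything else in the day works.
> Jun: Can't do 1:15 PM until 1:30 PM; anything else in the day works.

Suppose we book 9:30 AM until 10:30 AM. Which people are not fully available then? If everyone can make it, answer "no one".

Ravi, Sven

Ravi free: 10:15-15:30, 16:30-19:30 (invert busy blocks within the working day).
Sven free: 10:00-11:30, 13:30-20:00.
Nikolai free: 07:15-12:00, 13:00-18:45 (invert busy blocks within the working day).
Jun free: 07:00-13:15, 13:30-20:00 (invert busy blocks within the working day).
Ravi: not fully free for 09:30-10:30. Sven: not fully free for 09:30-10:30. Nikolai: free for 09:30-10:30. Jun: free for 09:30-10:30.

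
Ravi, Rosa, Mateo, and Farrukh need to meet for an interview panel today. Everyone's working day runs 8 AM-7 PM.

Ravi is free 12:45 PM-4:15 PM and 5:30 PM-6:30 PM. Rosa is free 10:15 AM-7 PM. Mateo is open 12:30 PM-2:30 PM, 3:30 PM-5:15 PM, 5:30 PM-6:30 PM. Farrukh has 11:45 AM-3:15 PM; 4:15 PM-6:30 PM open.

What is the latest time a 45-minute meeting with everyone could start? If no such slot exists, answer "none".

17:45

Ravi ∩ Rosa: 12:45-16:15, 17:30-18:30.
Ravi ∩ Rosa ∩ Mateo: 12:45-14:30, 15:30-16:15, 17:30-18:30.
Ravi ∩ Rosa ∩ Mateo ∩ Farrukh: 12:45-14:30, 17:30-18:30.
The last common window of at least 45 minutes is 17:30-18:30; a 45-minute meeting can start as late as 17:45 and still end by 18:30.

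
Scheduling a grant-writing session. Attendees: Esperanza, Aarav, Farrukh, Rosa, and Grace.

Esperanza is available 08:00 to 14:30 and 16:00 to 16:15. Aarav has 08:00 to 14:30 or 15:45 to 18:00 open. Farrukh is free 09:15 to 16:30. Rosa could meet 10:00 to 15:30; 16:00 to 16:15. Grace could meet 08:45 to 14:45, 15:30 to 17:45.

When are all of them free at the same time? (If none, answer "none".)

10:00-14:30, 16:00-16:15

Esperanza ∩ Aarav: 08:00-14:30, 16:00-16:15.
Esperanza ∩ Aarav ∩ Farrukh: 09:15-14:30, 16:00-16:15.
Esperanza ∩ Aarav ∩ Farrukh ∩ Rosa: 10:00-14:30, 16:00-16:15.
Esperanza ∩ Aarav ∩ Farrukh ∩ Rosa ∩ Grace: 10:00-14:30, 16:00-16:15.
So the common availability across everyone is 10:00-14:30, 16:00-16:15.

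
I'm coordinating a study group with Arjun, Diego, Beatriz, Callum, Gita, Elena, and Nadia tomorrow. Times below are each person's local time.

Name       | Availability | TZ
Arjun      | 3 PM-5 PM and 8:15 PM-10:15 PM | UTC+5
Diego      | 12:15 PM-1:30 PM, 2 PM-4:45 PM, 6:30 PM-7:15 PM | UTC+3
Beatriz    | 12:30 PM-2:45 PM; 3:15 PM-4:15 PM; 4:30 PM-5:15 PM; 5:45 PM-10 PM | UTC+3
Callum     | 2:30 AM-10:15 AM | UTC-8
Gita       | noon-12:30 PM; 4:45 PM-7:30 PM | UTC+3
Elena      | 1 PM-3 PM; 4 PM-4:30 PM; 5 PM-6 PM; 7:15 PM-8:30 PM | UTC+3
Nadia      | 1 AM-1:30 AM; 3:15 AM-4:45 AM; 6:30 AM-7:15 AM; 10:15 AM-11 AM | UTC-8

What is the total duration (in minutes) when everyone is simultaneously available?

0

Arjun in UTC: 10:00-12:00, 15:15-17:15 (subtract 5h to convert from UTC+5).
Diego in UTC: 09:15-10:30, 11:00-13:45, 15:30-16:15 (subtract 3h to convert from UTC+3).
Beatriz in UTC: 09:30-11:45, 12:15-13:15, 13:30-14:15, 14:45-19:00 (subtract 3h to convert from UTC+3).
Callum in UTC: 10:30-18:15 (add 8h to convert from UTC-8).
Gita in UTC: 09:00-09:30, 13:45-16:30 (subtract 3h to convert from UTC+3).
Elena in UTC: 10:00-12:00, 13:00-13:30, 14:00-15:00, 16:15-17:30 (subtract 3h to convert from UTC+3).
Nadia in UTC: 09:00-09:30, 11:15-12:45, 14:30-15:15, 18:15-19:00 (add 8h to convert from UTC-8).
Arjun ∩ Diego: 10:00-10:30, 11:00-12:00, 15:30-16:15.
Arjun ∩ Diego ∩ Beatriz: 10:00-10:30, 11:00-11:45, 15:30-16:15.
Arjun ∩ Diego ∩ Beatriz ∩ Callum: 11:00-11:45, 15:30-16:15.
Arjun ∩ Diego ∩ Beatriz ∩ Callum ∩ Gita: 15:30-16:15.
Arjun ∩ Diego ∩ Beatriz ∩ Callum ∩ Gita ∩ Elena: ∅.
Arjun ∩ Diego ∩ Beatriz ∩ Callum ∩ Gita ∩ Elena ∩ Nadia: ∅.
There is no time when everyone is free.
There is no common window, so the total is 0 minutes.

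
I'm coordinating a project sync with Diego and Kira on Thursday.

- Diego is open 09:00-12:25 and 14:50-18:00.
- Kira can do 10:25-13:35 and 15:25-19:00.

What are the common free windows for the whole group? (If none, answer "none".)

10:25-12:25, 15:25-18:00

Diego ∩ Kira: 10:25-12:25, 15:25-18:00.
Those are the intersection windows.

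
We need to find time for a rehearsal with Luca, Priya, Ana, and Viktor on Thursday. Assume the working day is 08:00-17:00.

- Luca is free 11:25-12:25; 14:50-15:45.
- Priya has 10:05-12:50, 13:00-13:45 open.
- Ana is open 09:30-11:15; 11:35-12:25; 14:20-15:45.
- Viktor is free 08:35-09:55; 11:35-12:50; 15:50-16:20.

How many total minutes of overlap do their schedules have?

Luca ∩ Priya: 11:25-12:25.
Luca ∩ Priya ∩ Ana: 11:35-12:25.
Luca ∩ Priya ∩ Ana ∩ Viktor: 11:35-12:25.
Those are the intersection windows.
That's a single block of 50 minutes.

50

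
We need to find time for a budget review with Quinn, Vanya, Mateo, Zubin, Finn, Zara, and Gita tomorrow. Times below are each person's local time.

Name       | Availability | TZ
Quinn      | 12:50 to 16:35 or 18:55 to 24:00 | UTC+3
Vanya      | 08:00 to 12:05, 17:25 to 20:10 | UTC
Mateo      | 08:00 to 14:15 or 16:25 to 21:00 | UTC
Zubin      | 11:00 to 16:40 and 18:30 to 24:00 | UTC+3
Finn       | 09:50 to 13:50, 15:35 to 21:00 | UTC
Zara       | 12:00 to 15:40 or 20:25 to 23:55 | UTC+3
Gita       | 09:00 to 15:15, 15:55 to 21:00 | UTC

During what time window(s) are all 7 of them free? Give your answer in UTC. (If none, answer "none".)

09:50-12:05, 17:25-20:10

Quinn in UTC: 09:50-13:35, 15:55-21:00 (subtract 3h to convert from UTC+3).
Vanya in UTC: 08:00-12:05, 17:25-20:10.
Mateo in UTC: 08:00-14:15, 16:25-21:00.
Zubin in UTC: 08:00-13:40, 15:30-21:00 (subtract 3h to convert from UTC+3).
Finn in UTC: 09:50-13:50, 15:35-21:00.
Zara in UTC: 09:00-12:40, 17:25-20:55 (subtract 3h to convert from UTC+3).
Gita in UTC: 09:00-15:15, 15:55-21:00.
Quinn ∩ Vanya: 09:50-12:05, 17:25-20:10.
Quinn ∩ Vanya ∩ Mateo: 09:50-12:05, 17:25-20:10.
Quinn ∩ Vanya ∩ Mateo ∩ Zubin: 09:50-12:05, 17:25-20:10.
Quinn ∩ Vanya ∩ Mateo ∩ Zubin ∩ Finn: 09:50-12:05, 17:25-20:10.
Quinn ∩ Vanya ∩ Mateo ∩ Zubin ∩ Finn ∩ Zara: 09:50-12:05, 17:25-20:10.
Quinn ∩ Vanya ∩ Mateo ∩ Zubin ∩ Finn ∩ Zara ∩ Gita: 09:50-12:05, 17:25-20:10.
Those are the intersection windows.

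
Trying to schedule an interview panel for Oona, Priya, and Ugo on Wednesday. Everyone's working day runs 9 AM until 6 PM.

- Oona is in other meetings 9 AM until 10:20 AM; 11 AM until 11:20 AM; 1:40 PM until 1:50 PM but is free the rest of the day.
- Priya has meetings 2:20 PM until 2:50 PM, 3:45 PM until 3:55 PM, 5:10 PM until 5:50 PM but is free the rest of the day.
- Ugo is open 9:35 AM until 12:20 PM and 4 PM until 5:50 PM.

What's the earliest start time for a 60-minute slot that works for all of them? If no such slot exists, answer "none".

Oona free: 10:20-11:00, 11:20-13:40, 13:50-18:00 (invert busy blocks within the working day).
Priya free: 09:00-14:20, 14:50-15:45, 15:55-17:10, 17:50-18:00 (invert busy blocks within the working day).
Ugo free: 09:35-12:20, 16:00-17:50.
Oona ∩ Priya: 10:20-11:00, 11:20-13:40, 13:50-14:20, 14:50-15:45, 15:55-17:10, 17:50-18:00.
Oona ∩ Priya ∩ Ugo: 10:20-11:00, 11:20-12:20, 16:00-17:10.
Those are the intersection windows.
The first common window of at least 60 minutes is 11:20-12:20, so the earliest start is 11:20.

11:20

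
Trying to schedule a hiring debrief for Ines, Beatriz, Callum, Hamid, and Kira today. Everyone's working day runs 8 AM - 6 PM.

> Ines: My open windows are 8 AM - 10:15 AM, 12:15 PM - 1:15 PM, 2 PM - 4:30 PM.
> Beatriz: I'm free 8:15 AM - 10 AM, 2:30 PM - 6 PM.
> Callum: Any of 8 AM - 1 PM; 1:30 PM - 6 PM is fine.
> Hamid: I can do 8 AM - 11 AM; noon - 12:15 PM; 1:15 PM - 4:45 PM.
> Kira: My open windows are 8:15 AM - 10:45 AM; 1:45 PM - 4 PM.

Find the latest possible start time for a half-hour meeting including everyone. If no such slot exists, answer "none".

Ines ∩ Beatriz: 08:15-10:00, 14:30-16:30.
Ines ∩ Beatriz ∩ Callum: 08:15-10:00, 14:30-16:30.
Ines ∩ Beatriz ∩ Callum ∩ Hamid: 08:15-10:00, 14:30-16:30.
Ines ∩ Beatriz ∩ Callum ∩ Hamid ∩ Kira: 08:15-10:00, 14:30-16:00.
The last common window of at least 30 minutes is 14:30-16:00; a 30-minute meeting can start as late as 15:30 and still end by 16:00.

15:30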